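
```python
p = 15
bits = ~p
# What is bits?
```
Trace:
  p=15
  p=15, bits=-16

Final answer: -16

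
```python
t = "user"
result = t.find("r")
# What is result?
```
Trace:
  t='user'
  t='user', result=3

Final answer: 3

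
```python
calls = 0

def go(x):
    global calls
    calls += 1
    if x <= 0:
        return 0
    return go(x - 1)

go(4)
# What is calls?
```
Call trace:
go(x=4)
  go(x=3)
    go(x=2)
      go(x=1)
        go(x=0)
        -> return 0
      -> return 0
    -> return 0
  -> return 0
-> return 0

calls is incremented once per call. go is entered once for each x = 4, 3, 2, 1, 0 (the x <= 0 call returns without recursing), i.e. 4 + 1 calls.
calls = 5

Final answer: 5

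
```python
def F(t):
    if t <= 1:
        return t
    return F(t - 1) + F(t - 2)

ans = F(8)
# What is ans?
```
Call trace (a repeated sub-call is expanded the first time; later identical calls just restate its return value):
F(t=8)
  F(t=7)
    F(t=6)
      F(t=5)
        F(t=4)
          F(t=3)
            F(t=2)
              F(t=1)
              -> return 1
              F(t=0)
              -> return 0
            -> return 1
            F(t=1)
            -> return 1
          -> return 2
          F(t=2) -> return 1  (same call as traced above)
        -> return 3
        F(t=3) -> return 2  (same call as traced above)
      -> return 5
      F(t=4) -> return 3  (same call as traced above)
    -> return 8
    F(t=5) -> return 5  (same call as traced above)
  -> return 13
  F(t=6) -> return 8  (same call as traced above)
-> return 21

Final answer: 21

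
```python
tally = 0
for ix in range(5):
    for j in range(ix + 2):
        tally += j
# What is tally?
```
Trace:
  tally=0
  tally=0, ix=0, j=0
  tally=1, ix=0, j=1
  tally=1, ix=1, j=0
  tally=2, ix=1, j=1
  tally=4, ix=1, j=2
  tally=4, ix=2, j=0
  tally=5, ix=2, j=1
  tally=7, ix=2, j=2
  tally=10, ix=2, j=3
  tally=10, ix=3, j=0
  tally=11, ix=3, j=1
  tally=13, ix=3, j=2
  tally=16, ix=3, j=3
  tally=20, ix=3, j=4
  tally=20, ix=4, j=0
  tally=21, ix=4, j=1
  tally=23, ix=4, j=2
  tally=26, ix=4, j=3
  tally=30, ix=4, j=4
  tally=35, ix=4, j=5

Final answer: 35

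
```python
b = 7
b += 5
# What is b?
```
Trace:
  b=7
  b=12

Final answer: 12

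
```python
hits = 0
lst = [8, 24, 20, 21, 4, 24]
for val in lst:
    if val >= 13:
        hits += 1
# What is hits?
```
Trace:
  hits=0
  hits=0, val=8
  hits=1, val=24
  hits=2, val=20
  hits=3, val=21
  hits=3, val=4
  hits=4, val=24

Final answer: 4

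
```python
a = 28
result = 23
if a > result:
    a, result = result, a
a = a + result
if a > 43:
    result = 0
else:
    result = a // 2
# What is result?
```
Trace:
  a=28
  a=28, result=23
  a=23, result=28
  a=51, result=28
  a=51, result=0

Final answer: 0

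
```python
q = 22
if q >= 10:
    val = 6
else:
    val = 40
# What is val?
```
Trace:
  q=22
  q=22, val=6

Final answer: 6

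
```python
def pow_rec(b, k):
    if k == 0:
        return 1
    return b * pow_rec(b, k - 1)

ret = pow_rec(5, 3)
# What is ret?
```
Call trace:
pow_rec(b=5, k=3)
  pow_rec(b=5, k=2)
    pow_rec(b=5, k=1)
      pow_rec(b=5, k=0)
      -> return 1
    -> return 5
  -> return 25
-> return 125

Final answer: 125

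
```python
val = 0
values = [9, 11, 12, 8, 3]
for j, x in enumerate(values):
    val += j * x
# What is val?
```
Trace:
  val=0
  val=0, j=0, x=9
  val=11, j=1, x=11
  val=35, j=2, x=12
  val=59, j=3, x=8
  val=71, j=4, x=3

Final answer: 71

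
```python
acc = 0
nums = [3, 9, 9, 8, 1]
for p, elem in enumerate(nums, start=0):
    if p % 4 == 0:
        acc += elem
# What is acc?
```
Trace:
  acc=0
  acc=3, p=0, elem=3
  acc=3, p=1, elem=9
  acc=3, p=2, elem=9
  acc=3, p=3, elem=8
  acc=4, p=4, elem=1

Final answer: 4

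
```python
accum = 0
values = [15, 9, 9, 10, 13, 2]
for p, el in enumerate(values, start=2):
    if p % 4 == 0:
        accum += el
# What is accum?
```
Trace:
  accum=0
  accum=0, p=2, el=15
  accum=0, p=3, el=9
  accum=9, p=4, el=9
  accum=9, p=5, el=10
  accum=9, p=6, el=13
  accum=9, p=7, el=2

Final answer: 9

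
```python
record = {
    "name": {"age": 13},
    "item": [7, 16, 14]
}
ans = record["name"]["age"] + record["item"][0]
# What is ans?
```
Trace:
  record={'name': {'age': 13}, 'item': [7, 16, 14]}
  record={'name': {'age': 13}, 'item': [7, 16, 14]}, ans=20

Final answer: 20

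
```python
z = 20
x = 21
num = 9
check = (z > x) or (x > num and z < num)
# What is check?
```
Trace:
  z=20
  z=20, x=21
  z=20, x=21, num=9
  z=20, x=21, num=9, check=False

Final answer: False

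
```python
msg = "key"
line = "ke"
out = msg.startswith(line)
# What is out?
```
Trace:
  msg='key'
  msg='key', line='ke'
  msg='key', line='ke', out=True

Final answer: True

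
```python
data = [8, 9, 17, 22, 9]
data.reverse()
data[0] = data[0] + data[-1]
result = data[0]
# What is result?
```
Trace:
  data=[8, 9, 17, 22, 9]
  data=[9, 22, 17, 9, 8]
  data=[17, 22, 17, 9, 8]
  data=[17, 22, 17, 9, 8], result=17

Final answer: 17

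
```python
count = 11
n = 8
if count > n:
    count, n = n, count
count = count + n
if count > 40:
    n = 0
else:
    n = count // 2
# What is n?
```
Trace:
  count=11
  count=11, n=8
  count=8, n=11
  count=19, n=11
  count=19, n=9

Final answer: 9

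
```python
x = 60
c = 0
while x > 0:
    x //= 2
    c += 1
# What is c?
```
Trace:
  x=60
  x=60, c=0
  x=30, c=1
  x=15, c=2
  x=7, c=3
  x=3, c=4
  x=1, c=5
  x=0, c=6

Final answer: 6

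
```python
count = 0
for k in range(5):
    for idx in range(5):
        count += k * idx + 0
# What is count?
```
Trace:
  count=0
  count=0, k=0, idx=0
  count=0, k=0, idx=1
  count=0, k=0, idx=2
  count=0, k=0, idx=3
  count=0, k=0, idx=4
  count=0, k=1, idx=0
  count=1, k=1, idx=1
  count=3, k=1, idx=2
  count=6, k=1, idx=3
  count=10, k=1, idx=4
  count=10, k=2, idx=0
  count=12, k=2, idx=1
  count=16, k=2, idx=2
  count=22, k=2, idx=3
  count=30, k=2, idx=4
  count=30, k=3, idx=0
  count=33, k=3, idx=1
  count=39, k=3, idx=2
  count=48, k=3, idx=3
  count=60, k=3, idx=4
  count=60, k=4, idx=0
  count=64, k=4, idx=1
  count=72, k=4, idx=2
  count=84, k=4, idx=3
  count=100, k=4, idx=4

Final answer: 100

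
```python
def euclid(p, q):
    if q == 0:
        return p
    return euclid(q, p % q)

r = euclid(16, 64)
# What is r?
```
Call trace:
euclid(p=16, q=64)
  euclid(p=64, q=16)
    euclid(p=16, q=0)
    -> return 16
  -> return 16
-> return 16

Final answer: 16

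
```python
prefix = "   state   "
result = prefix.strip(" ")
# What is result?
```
Trace:
  prefix='   state   '
  prefix='   state   ', result='state'

Final answer: 'state'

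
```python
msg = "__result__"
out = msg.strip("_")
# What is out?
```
Trace:
  msg='__result__'
  msg='__result__', out='result'

Final answer: 'result'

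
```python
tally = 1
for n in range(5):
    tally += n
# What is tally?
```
Trace:
  tally=1
  tally=1, n=0
  tally=2, n=1
  tally=4, n=2
  tally=7, n=3
  tally=11, n=4

Final answer: 11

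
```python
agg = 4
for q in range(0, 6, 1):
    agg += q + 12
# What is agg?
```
Trace:
  agg=4
  agg=16, q=0
  agg=29, q=1
  agg=43, q=2
  agg=58, q=3
  agg=74, q=4
  agg=91, q=5

Final answer: 91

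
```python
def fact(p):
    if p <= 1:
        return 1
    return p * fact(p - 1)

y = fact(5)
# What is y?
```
Call trace:
fact(p=5)
  fact(p=4)
    fact(p=3)
      fact(p=2)
        fact(p=1)
        -> return 1
      -> return 2
    -> return 6
  -> return 24
-> return 120

Final answer: 120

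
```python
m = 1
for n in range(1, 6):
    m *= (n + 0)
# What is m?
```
Trace:
  m=1
  m=1, n=1
  m=2, n=2
  m=6, n=3
  m=24, n=4
  m=120, n=5

Final answer: 120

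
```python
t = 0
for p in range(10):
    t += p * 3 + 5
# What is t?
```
Trace:
  t=0
  t=5, p=0
  t=13, p=1
  t=24, p=2
  t=38, p=3
  t=55, p=4
  t=75, p=5
  t=98, p=6
  t=124, p=7
  t=153, p=8
  t=185, p=9

Final answer: 185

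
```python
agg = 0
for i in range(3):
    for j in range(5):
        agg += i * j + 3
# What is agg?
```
Trace:
  agg=0
  agg=3, i=0, j=0
  agg=6, i=0, j=1
  agg=9, i=0, j=2
  agg=12, i=0, j=3
  agg=15, i=0, j=4
  agg=18, i=1, j=0
  agg=22, i=1, j=1
  agg=27, i=1, j=2
  agg=33, i=1, j=3
  agg=40, i=1, j=4
  agg=43, i=2, j=0
  agg=48, i=2, j=1
  agg=55, i=2, j=2
  agg=64, i=2, j=3
  agg=75, i=2, j=4

Final answer: 75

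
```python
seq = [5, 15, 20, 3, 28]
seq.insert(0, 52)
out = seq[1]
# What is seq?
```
Trace:
  seq=[5, 15, 20, 3, 28]
  seq=[52, 5, 15, 20, 3, 28]
  seq=[52, 5, 15, 20, 3, 28], out=5

Final answer: [52, 5, 15, 20, 3, 28]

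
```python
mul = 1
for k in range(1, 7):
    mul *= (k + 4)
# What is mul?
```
Trace:
  mul=1
  mul=5, k=1
  mul=30, k=2
  mul=210, k=3
  mul=1680, k=4
  mul=15120, k=5
  mul=151200, k=6

Final answer: 151200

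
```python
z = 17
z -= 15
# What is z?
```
Trace:
  z=17
  z=2

Final answer: 2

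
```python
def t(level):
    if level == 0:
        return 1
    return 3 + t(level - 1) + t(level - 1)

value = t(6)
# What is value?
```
Call trace (a repeated sub-call is expanded the first time; later identical calls just restate its return value):
t(level=6)
  t(level=5)
    t(level=4)
      t(level=3)
        t(level=2)
          t(level=1)
            t(level=0)
            -> return 1
            t(level=0)
            -> return 1
          -> return 5
          t(level=1) -> return 5  (same call as traced above)
        -> return 13
        t(level=2) -> return 13  (same call as traced above)
      -> return 29
      t(level=3) -> return 29  (same call as traced above)
    -> return 61
    t(level=4) -> return 61  (same call as traced above)
  -> return 125
  t(level=5) -> return 125  (same call as traced above)
-> return 253

Final answer: 253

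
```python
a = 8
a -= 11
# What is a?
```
Trace:
  a=8
  a=-3

Final answer: -3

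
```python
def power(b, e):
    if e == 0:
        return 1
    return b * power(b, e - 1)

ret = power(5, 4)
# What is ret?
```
Call trace:
power(b=5, e=4)
  power(b=5, e=3)
    power(b=5, e=2)
      power(b=5, e=1)
        power(b=5, e=0)
        -> return 1
      -> return 5
    -> return 25
  -> return 125
-> return 625

Final answer: 625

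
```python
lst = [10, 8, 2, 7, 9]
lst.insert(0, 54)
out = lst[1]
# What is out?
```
Trace:
  lst=[10, 8, 2, 7, 9]
  lst=[54, 10, 8, 2, 7, 9]
  lst=[54, 10, 8, 2, 7, 9], out=10

Final answer: 10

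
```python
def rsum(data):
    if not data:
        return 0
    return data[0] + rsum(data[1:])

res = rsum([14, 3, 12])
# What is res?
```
Call trace:
rsum(data=[14, 3, 12])
  rsum(data=[3, 12])
    rsum(data=[12])
      rsum(data=[])
      -> return 0
    -> return 12
  -> return 15
-> return 29

Final answer: 29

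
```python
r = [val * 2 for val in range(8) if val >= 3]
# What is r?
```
Trace:
  val=0
  val=1
  val=2
  val=3
  val=4
  val=5
  val=6
  val=7
  r=[6, 8, 10, 12, 14]

Final answer: [6, 8, 10, 12, 14]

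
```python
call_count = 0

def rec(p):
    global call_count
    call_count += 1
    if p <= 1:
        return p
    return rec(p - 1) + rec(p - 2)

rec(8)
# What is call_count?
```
Call trace (a repeated sub-call is expanded the first time; later identical calls just restate its return value):
rec(p=8)
  rec(p=7)
    rec(p=6)
      rec(p=5)
        rec(p=4)
          rec(p=3)
            rec(p=2)
              rec(p=1)
              -> return 1
              rec(p=0)
              -> return 0
            -> return 1
            rec(p=1)
            -> return 1
          -> return 2
          rec(p=2) -> return 1  (same call as traced above)
        -> return 3
        rec(p=3) -> return 2  (same call as traced above)
      -> return 5
      rec(p=4) -> return 3  (same call as traced above)
    -> return 8
    rec(p=5) -> return 5  (same call as traced above)
  -> return 13
  rec(p=6) -> return 8  (same call as traced above)
-> return 21

call_count is incremented once per call, so count the calls in each subtree. Let C(p) = number of calls made by rec(p).
C(0) = C(1) = 1 (base case, no recursion); C(p) = 1 + C(p - 1) + C(p - 2) otherwise.
C(2) = 1 + C(1) + C(0) = 1 + 1 + 1 = 3
C(3) = 1 + C(2) + C(1) = 1 + 3 + 1 = 5
C(4) = 1 + C(3) + C(2) = 1 + 5 + 3 = 9
C(5) = 1 + C(4) + C(3) = 1 + 9 + 5 = 15
C(6) = 1 + C(5) + C(4) = 1 + 15 + 9 = 25
C(7) = 1 + C(6) + C(5) = 1 + 25 + 15 = 41
C(8) = 1 + C(7) + C(6) = 1 + 41 + 25 = 67
call_count = C(8) = 67

Final answer: 67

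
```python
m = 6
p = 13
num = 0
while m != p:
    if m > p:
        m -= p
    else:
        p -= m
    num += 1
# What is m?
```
Trace:
  m=6
  m=6, p=13
  m=6, p=13, num=0
  m=6, p=7, num=1
  m=6, p=1, num=2
  m=5, p=1, num=3
  m=4, p=1, num=4
  m=3, p=1, num=5
  m=2, p=1, num=6
  m=1, p=1, num=7

Final answer: 1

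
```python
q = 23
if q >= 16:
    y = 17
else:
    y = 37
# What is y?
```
Trace:
  q=23
  q=23, y=17

Final answer: 17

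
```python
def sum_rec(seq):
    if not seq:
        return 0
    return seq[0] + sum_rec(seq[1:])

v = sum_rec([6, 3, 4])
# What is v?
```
Call trace:
sum_rec(seq=[6, 3, 4])
  sum_rec(seq=[3, 4])
    sum_rec(seq=[4])
      sum_rec(seq=[])
      -> return 0
    -> return 4
  -> return 7
-> return 13

Final answer: 13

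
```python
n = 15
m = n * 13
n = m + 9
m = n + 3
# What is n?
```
Trace:
  n=15
  n=15, m=195
  n=204, m=195
  n=204, m=207

Final answer: 204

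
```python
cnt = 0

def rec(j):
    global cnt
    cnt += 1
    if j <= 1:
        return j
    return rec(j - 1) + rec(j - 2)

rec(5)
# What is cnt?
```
Call trace (a repeated sub-call is expanded the first time; later identical calls just restate its return value):
rec(j=5)
  rec(j=4)
    rec(j=3)
      rec(j=2)
        rec(j=1)
        -> return 1
        rec(j=0)
        -> return 0
      -> return 1
      rec(j=1)
      -> return 1
    -> return 2
    rec(j=2) -> return 1  (same call as traced above)
  -> return 3
  rec(j=3) -> return 2  (same call as traced above)
-> return 5

cnt is incremented once per call, so count the calls in each subtree. Let C(j) = number of calls made by rec(j).
C(0) = C(1) = 1 (base case, no recursion); C(j) = 1 + C(j - 1) + C(j - 2) otherwise.
C(2) = 1 + C(1) + C(0) = 1 + 1 + 1 = 3
C(3) = 1 + C(2) + C(1) = 1 + 3 + 1 = 5
C(4) = 1 + C(3) + C(2) = 1 + 5 + 3 = 9
C(5) = 1 + C(4) + C(3) = 1 + 9 + 5 = 15
cnt = C(5) = 15

Final answer: 15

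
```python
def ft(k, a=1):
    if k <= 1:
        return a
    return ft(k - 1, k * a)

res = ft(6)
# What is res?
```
Call trace:
ft(k=6, a=1)
  ft(k=5, a=6)
    ft(k=4, a=30)
      ft(k=3, a=120)
        ft(k=2, a=360)
          ft(k=1, a=720)
          -> return 720
        -> return 720
      -> return 720
    -> return 720
  -> return 720
-> return 720

Final answer: 720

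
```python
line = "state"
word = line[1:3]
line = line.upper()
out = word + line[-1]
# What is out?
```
Trace:
  line='state'
  line='state', word='ta'
  line='STATE', word='ta'
  line='STATE', word='ta', out='taE'

Final answer: 'taE'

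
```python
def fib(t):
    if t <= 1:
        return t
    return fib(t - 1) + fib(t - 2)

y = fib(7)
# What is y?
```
Call trace (a repeated sub-call is expanded the first time; later identical calls just restate its return value):
fib(t=7)
  fib(t=6)
    fib(t=5)
      fib(t=4)
        fib(t=3)
          fib(t=2)
            fib(t=1)
            -> return 1
            fib(t=0)
            -> return 0
          -> return 1
          fib(t=1)
          -> return 1
        -> return 2
        fib(t=2) -> return 1  (same call as traced above)
      -> return 3
      fib(t=3) -> return 2  (same call as traced above)
    -> return 5
    fib(t=4) -> return 3  (same call as traced above)
  -> return 8
  fib(t=5) -> return 5  (same call as traced above)
-> return 13

Final answer: 13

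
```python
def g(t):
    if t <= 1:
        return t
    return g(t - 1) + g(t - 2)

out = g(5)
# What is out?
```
Call trace (a repeated sub-call is expanded the first time; later identical calls just restate its return value):
g(t=5)
  g(t=4)
    g(t=3)
      g(t=2)
        g(t=1)
        -> return 1
        g(t=0)
        -> return 0
      -> return 1
      g(t=1)
      -> return 1
    -> return 2
    g(t=2) -> return 1  (same call as traced above)
  -> return 3
  g(t=3) -> return 2  (same call as traced above)
-> return 5

Final answer: 5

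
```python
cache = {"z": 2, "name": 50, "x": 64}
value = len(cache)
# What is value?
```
Trace:
  cache={'z': 2, 'name': 50, 'x': 64}
  cache={'z': 2, 'name': 50, 'x': 64}, value=3

Final answer: 3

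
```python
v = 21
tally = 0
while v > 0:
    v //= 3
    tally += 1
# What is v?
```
Trace:
  v=21
  v=21, tally=0
  v=7, tally=1
  v=2, tally=2
  v=0, tally=3

Final answer: 0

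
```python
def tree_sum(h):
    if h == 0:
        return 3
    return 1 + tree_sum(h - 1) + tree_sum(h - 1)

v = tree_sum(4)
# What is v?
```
Call trace (a repeated sub-call is expanded the first time; later identical calls just restate its return value):
tree_sum(h=4)
  tree_sum(h=3)
    tree_sum(h=2)
      tree_sum(h=1)
        tree_sum(h=0)
        -> return 3
        tree_sum(h=0)
        -> return 3
      -> return 7
      tree_sum(h=1) -> return 7  (same call as traced above)
    -> return 15
    tree_sum(h=2) -> return 15  (same call as traced above)
  -> return 31
  tree_sum(h=3) -> return 31  (same call as traced above)
-> return 63

Final answer: 63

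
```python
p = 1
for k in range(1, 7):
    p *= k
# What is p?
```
Trace:
  p=1
  p=1, k=1
  p=2, k=2
  p=6, k=3
  p=24, k=4
  p=120, k=5
  p=720, k=6

Final answer: 720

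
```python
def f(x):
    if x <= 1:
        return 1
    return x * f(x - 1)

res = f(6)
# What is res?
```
Call trace:
f(x=6)
  f(x=5)
    f(x=4)
      f(x=3)
        f(x=2)
          f(x=1)
          -> return 1
        -> return 2
      -> return 6
    -> return 24
  -> return 120
-> return 720

Final answer: 720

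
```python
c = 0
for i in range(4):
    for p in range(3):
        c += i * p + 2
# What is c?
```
Trace:
  c=0
  c=2, i=0, p=0
  c=4, i=0, p=1
  c=6, i=0, p=2
  c=8, i=1, p=0
  c=11, i=1, p=1
  c=15, i=1, p=2
  c=17, i=2, p=0
  c=21, i=2, p=1
  c=27, i=2, p=2
  c=29, i=3, p=0
  c=34, i=3, p=1
  c=42, i=3, p=2

Final answer: 42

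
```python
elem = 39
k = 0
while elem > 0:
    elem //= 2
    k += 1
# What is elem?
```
Trace:
  elem=39
  elem=39, k=0
  elem=19, k=1
  elem=9, k=2
  elem=4, k=3
  elem=2, k=4
  elem=1, k=5
  elem=0, k=6

Final answer: 0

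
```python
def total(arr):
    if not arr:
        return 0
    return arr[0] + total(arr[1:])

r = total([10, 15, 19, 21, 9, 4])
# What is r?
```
Call trace:
total(arr=[10, 15, 19, 21, 9, 4])
  total(arr=[15, 19, 21, 9, 4])
    total(arr=[19, 21, 9, 4])
      total(arr=[21, 9, 4])
        total(arr=[9, 4])
          total(arr=[4])
            total(arr=[])
            -> return 0
          -> return 4
        -> return 13
      -> return 34
    -> return 53
  -> return 68
-> return 78

Final answer: 78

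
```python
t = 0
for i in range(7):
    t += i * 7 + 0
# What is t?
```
Trace:
  t=0
  t=0, i=0
  t=7, i=1
  t=21, i=2
  t=42, i=3
  t=70, i=4
  t=105, i=5
  t=147, i=6

Final answer: 147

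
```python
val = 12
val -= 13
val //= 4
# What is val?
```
Trace:
  val=12
  val=-1
  val=-1

Final answer: -1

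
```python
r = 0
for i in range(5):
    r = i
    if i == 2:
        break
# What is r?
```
Trace:
  r=0
  r=0, i=0
  r=1, i=1
  r=2, i=2

Final answer: 2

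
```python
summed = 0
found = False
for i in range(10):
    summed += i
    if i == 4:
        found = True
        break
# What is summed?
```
Trace:
  summed=0
  summed=0, found=False
  summed=0, found=False, i=0
  summed=1, found=False, i=1
  summed=3, found=False, i=2
  summed=6, found=False, i=3
  summed=10, found=True, i=4

Final answer: 10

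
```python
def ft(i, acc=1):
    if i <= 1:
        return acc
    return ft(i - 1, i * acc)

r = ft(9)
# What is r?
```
Call trace:
ft(i=9, acc=1)
  ft(i=8, acc=9)
    ft(i=7, acc=72)
      ft(i=6, acc=504)
        ft(i=5, acc=3024)
          ft(i=4, acc=15120)
            ft(i=3, acc=60480)
              ft(i=2, acc=181440)
                ft(i=1, acc=362880)
                -> return 362880
              -> return 362880
            -> return 362880
          -> return 362880
        -> return 362880
      -> return 362880
    -> return 362880
  -> return 362880
-> return 362880

Final answer: 362880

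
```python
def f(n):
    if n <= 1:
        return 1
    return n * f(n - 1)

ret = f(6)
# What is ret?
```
Call trace:
f(n=6)
  f(n=5)
    f(n=4)
      f(n=3)
        f(n=2)
          f(n=1)
          -> return 1
        -> return 2
      -> return 6
    -> return 24
  -> return 120
-> return 720

Final answer: 720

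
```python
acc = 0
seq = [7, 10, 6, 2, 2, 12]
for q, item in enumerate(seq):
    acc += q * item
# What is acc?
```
Trace:
  acc=0
  acc=0, q=0, item=7
  acc=10, q=1, item=10
  acc=22, q=2, item=6
  acc=28, q=3, item=2
  acc=36, q=4, item=2
  acc=96, q=5, item=12

Final answer: 96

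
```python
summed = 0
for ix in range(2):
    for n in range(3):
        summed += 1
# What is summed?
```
Trace:
  summed=0
  summed=1, ix=0, n=0
  summed=2, ix=0, n=1
  summed=3, ix=0, n=2
  summed=4, ix=1, n=0
  summed=5, ix=1, n=1
  summed=6, ix=1, n=2

Final answer: 6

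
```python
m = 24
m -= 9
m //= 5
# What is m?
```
Trace:
  m=24
  m=15
  m=3

Final answer: 3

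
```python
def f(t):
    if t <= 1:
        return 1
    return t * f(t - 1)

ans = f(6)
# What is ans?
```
Call trace:
f(t=6)
  f(t=5)
    f(t=4)
      f(t=3)
        f(t=2)
          f(t=1)
          -> return 1
        -> return 2
      -> return 6
    -> return 24
  -> return 120
-> return 720

Final answer: 720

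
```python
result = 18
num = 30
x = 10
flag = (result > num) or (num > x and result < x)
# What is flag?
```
Trace:
  result=18
  result=18, num=30
  result=18, num=30, x=10
  result=18, num=30, x=10, flag=False

Final answer: False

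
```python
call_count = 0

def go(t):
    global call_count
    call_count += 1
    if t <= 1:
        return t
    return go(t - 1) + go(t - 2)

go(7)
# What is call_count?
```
Call trace (a repeated sub-call is expanded the first time; later identical calls just restate its return value):
go(t=7)
  go(t=6)
    go(t=5)
      go(t=4)
        go(t=3)
          go(t=2)
            go(t=1)
            -> return 1
            go(t=0)
            -> return 0
          -> return 1
          go(t=1)
          -> return 1
        -> return 2
        go(t=2) -> return 1  (same call as traced above)
      -> return 3
      go(t=3) -> return 2  (same call as traced above)
    -> return 5
    go(t=4) -> return 3  (same call as traced above)
  -> return 8
  go(t=5) -> return 5  (same call as traced above)
-> return 13

call_count is incremented once per call, so count the calls in each subtree. Let C(t) = number of calls made by go(t).
C(0) = C(1) = 1 (base case, no recursion); C(t) = 1 + C(t - 1) + C(t - 2) otherwise.
C(2) = 1 + C(1) + C(0) = 1 + 1 + 1 = 3
C(3) = 1 + C(2) + C(1) = 1 + 3 + 1 = 5
C(4) = 1 + C(3) + C(2) = 1 + 5 + 3 = 9
C(5) = 1 + C(4) + C(3) = 1 + 9 + 5 = 15
C(6) = 1 + C(5) + C(4) = 1 + 15 + 9 = 25
C(7) = 1 + C(6) + C(5) = 1 + 25 + 15 = 41
call_count = C(7) = 41

Final answer: 41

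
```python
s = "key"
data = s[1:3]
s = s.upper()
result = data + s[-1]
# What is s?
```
Trace:
  s='key'
  s='key', data='ey'
  s='KEY', data='ey'
  s='KEY', data='ey', result='eyY'

Final answer: 'KEY'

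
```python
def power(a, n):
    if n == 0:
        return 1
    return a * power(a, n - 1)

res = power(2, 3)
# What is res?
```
Call trace:
power(a=2, n=3)
  power(a=2, n=2)
    power(a=2, n=1)
      power(a=2, n=0)
      -> return 1
    -> return 2
  -> return 4
-> return 8

Final answer: 8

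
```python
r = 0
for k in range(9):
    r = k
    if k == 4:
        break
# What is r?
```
Trace:
  r=0
  r=0, k=0
  r=1, k=1
  r=2, k=2
  r=3, k=3
  r=4, k=4

Final answer: 4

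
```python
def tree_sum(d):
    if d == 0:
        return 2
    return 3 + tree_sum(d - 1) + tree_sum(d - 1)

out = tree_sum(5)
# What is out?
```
Call trace (a repeated sub-call is expanded the first time; later identical calls just restate its return value):
tree_sum(d=5)
  tree_sum(d=4)
    tree_sum(d=3)
      tree_sum(d=2)
        tree_sum(d=1)
          tree_sum(d=0)
          -> return 2
          tree_sum(d=0)
          -> return 2
        -> return 7
        tree_sum(d=1) -> return 7  (same call as traced above)
      -> return 17
      tree_sum(d=2) -> return 17  (same call as traced above)
    -> return 37
    tree_sum(d=3) -> return 37  (same call as traced above)
  -> return 77
  tree_sum(d=4) -> return 77  (same call as traced above)
-> return 157

Final answer: 157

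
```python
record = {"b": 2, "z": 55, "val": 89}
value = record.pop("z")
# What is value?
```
Trace:
  record={'b': 2, 'z': 55, 'val': 89}
  record={'b': 2, 'val': 89}, value=55

Final answer: 55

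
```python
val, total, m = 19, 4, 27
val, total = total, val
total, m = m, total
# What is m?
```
Trace:
  val=19, total=4, m=27
  val=4, total=19, m=27
  val=4, total=27, m=19

Final answer: 19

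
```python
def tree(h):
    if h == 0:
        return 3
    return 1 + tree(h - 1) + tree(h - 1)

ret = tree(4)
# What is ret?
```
Call trace (a repeated sub-call is expanded the first time; later identical calls just restate its return value):
tree(h=4)
  tree(h=3)
    tree(h=2)
      tree(h=1)
        tree(h=0)
        -> return 3
        tree(h=0)
        -> return 3
      -> return 7
      tree(h=1) -> return 7  (same call as traced above)
    -> return 15
    tree(h=2) -> return 15  (same call as traced above)
  -> return 31
  tree(h=3) -> return 31  (same call as traced above)
-> return 63

Final answer: 63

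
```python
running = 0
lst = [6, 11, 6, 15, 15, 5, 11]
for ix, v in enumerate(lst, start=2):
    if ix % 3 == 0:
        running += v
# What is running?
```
Trace:
  running=0
  running=0, ix=2, v=6
  running=11, ix=3, v=11
  running=11, ix=4, v=6
  running=11, ix=5, v=15
  running=26, ix=6, v=15
  running=26, ix=7, v=5
  running=26, ix=8, v=11

Final answer: 26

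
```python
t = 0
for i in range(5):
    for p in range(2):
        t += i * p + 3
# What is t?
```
Trace:
  t=0
  t=3, i=0, p=0
  t=6, i=0, p=1
  t=9, i=1, p=0
  t=13, i=1, p=1
  t=16, i=2, p=0
  t=21, i=2, p=1
  t=24, i=3, p=0
  t=30, i=3, p=1
  t=33, i=4, p=0
  t=40, i=4, p=1

Final answer: 40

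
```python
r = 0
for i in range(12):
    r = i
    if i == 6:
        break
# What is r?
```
Trace:
  r=0
  r=0, i=0
  r=1, i=1
  r=2, i=2
  r=3, i=3
  r=4, i=4
  r=5, i=5
  r=6, i=6

Final answer: 6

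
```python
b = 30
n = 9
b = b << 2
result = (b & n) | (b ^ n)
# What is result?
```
Trace:
  b=30
  b=30, n=9
  b=120, n=9
  b=120, n=9, result=121

Final answer: 121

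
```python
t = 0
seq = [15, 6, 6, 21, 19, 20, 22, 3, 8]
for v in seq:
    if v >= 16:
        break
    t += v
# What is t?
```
Trace:
  t=0
  t=15, v=15
  t=21, v=6
  t=27, v=6
  t=27, v=21

Final answer: 27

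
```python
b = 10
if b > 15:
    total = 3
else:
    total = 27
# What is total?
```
Trace:
  b=10
  b=10, total=27

Final answer: 27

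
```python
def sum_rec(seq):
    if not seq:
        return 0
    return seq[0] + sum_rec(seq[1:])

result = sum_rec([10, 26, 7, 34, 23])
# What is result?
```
Call trace:
sum_rec(seq=[10, 26, 7, 34, 23])
  sum_rec(seq=[26, 7, 34, 23])
    sum_rec(seq=[7, 34, 23])
      sum_rec(seq=[34, 23])
        sum_rec(seq=[23])
          sum_rec(seq=[])
          -> return 0
        -> return 23
      -> return 57
    -> return 64
  -> return 90
-> return 100

Final answer: 100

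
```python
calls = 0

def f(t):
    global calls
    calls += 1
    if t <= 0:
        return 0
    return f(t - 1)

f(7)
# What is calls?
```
Call trace:
f(t=7)
  f(t=6)
    f(t=5)
      f(t=4)
        f(t=3)
          f(t=2)
            f(t=1)
              f(t=0)
              -> return 0
            -> return 0
          -> return 0
        -> return 0
      -> return 0
    -> return 0
  -> return 0
-> return 0

calls is incremented once per call. f is entered once for each t = 7, 6, 5, 4, 3, 2, 1, 0 (the t <= 0 call returns without recursing), i.e. 7 + 1 calls.
calls = 8

Final answer: 8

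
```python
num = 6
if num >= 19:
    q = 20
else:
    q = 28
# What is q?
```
Trace:
  num=6
  num=6, q=28

Final answer: 28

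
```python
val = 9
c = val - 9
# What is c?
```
Trace:
  val=9
  val=9, c=0

Final answer: 0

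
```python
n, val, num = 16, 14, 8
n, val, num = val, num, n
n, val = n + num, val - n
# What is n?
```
Trace:
  n=16, val=14, num=8
  n=14, val=8, num=16
  n=30, val=-6, num=16

Final answer: 30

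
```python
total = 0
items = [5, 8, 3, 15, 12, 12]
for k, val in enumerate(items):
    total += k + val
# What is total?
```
Trace:
  total=0
  total=5, k=0, val=5
  total=14, k=1, val=8
  total=19, k=2, val=3
  total=37, k=3, val=15
  total=53, k=4, val=12
  total=70, k=5, val=12

Final answer: 70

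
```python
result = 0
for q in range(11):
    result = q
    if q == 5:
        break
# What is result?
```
Trace:
  result=0
  result=0, q=0
  result=1, q=1
  result=2, q=2
  result=3, q=3
  result=4, q=4
  result=5, q=5

Final answer: 5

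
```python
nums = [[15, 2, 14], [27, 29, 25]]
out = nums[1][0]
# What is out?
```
Trace:
  nums=[[15, 2, 14], [27, 29, 25]]
  nums=[[15, 2, 14], [27, 29, 25]], out=27

Final answer: 27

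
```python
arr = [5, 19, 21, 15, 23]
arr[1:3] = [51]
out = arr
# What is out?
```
Trace:
  arr=[5, 19, 21, 15, 23]
  arr=[5, 51, 15, 23]
  arr=[5, 51, 15, 23], out=[5, 51, 15, 23]

Final answer: [5, 51, 15, 23]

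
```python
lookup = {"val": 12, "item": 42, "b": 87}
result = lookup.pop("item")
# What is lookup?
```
Trace:
  lookup={'val': 12, 'item': 42, 'b': 87}
  lookup={'val': 12, 'b': 87}, result=42

Final answer: {'val': 12, 'b': 87}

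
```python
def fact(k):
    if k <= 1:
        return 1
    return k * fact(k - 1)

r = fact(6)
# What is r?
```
Call trace:
fact(k=6)
  fact(k=5)
    fact(k=4)
      fact(k=3)
        fact(k=2)
          fact(k=1)
          -> return 1
        -> return 2
      -> return 6
    -> return 24
  -> return 120
-> return 720

Final answer: 720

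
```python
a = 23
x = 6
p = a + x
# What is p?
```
Trace:
  a=23
  a=23, x=6
  a=23, x=6, p=29

Final answer: 29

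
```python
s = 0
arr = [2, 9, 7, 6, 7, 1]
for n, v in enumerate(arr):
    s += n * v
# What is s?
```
Trace:
  s=0
  s=0, n=0, v=2
  s=9, n=1, v=9
  s=23, n=2, v=7
  s=41, n=3, v=6
  s=69, n=4, v=7
  s=74, n=5, v=1

Final answer: 74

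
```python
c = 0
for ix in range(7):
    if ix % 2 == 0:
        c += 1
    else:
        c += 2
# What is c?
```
Trace:
  c=0
  c=1, ix=0
  c=3, ix=1
  c=4, ix=2
  c=6, ix=3
  c=7, ix=4
  c=9, ix=5
  c=10, ix=6

Final answer: 10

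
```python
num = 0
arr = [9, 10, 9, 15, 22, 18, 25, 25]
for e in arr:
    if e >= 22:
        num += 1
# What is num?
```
Trace:
  num=0
  num=0, e=9
  num=0, e=10
  num=0, e=9
  num=0, e=15
  num=1, e=22
  num=1, e=18
  num=2, e=25
  num=3, e=25

Final answer: 3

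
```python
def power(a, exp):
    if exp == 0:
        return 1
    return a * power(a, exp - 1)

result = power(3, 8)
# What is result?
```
Call trace:
power(a=3, exp=8)
  power(a=3, exp=7)
    power(a=3, exp=6)
      power(a=3, exp=5)
        power(a=3, exp=4)
          power(a=3, exp=3)
            power(a=3, exp=2)
              power(a=3, exp=1)
                power(a=3, exp=0)
                -> return 1
              -> return 3
            -> return 9
          -> return 27
        -> return 81
      -> return 243
    -> return 729
  -> return 2187
-> return 6561

Final answer: 6561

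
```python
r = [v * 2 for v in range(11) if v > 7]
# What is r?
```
Trace:
  v=0
  v=1
  v=2
  v=3
  v=4
  v=5
  v=6
  v=7
  v=8
  v=9
  v=10
  r=[16, 18, 20]

Final answer: [16, 18, 20]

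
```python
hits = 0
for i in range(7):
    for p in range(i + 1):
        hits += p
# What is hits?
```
Trace:
  hits=0
  hits=0, i=0, p=0
  hits=0, i=1, p=0
  hits=1, i=1, p=1
  hits=1, i=2, p=0
  hits=2, i=2, p=1
  hits=4, i=2, p=2
  hits=4, i=3, p=0
  hits=5, i=3, p=1
  hits=7, i=3, p=2
  hits=10, i=3, p=3
  hits=10, i=4, p=0
  hits=11, i=4, p=1
  hits=13, i=4, p=2
  hits=16, i=4, p=3
  hits=20, i=4, p=4
  hits=20, i=5, p=0
  hits=21, i=5, p=1
  hits=23, i=5, p=2
  hits=26, i=5, p=3
  hits=30, i=5, p=4
  hits=35, i=5, p=5
  hits=35, i=6, p=0
  hits=36, i=6, p=1
  hits=38, i=6, p=2
  hits=41, i=6, p=3
  hits=45, i=6, p=4
  hits=50, i=6, p=5
  hits=56, i=6, p=6

Final answer: 56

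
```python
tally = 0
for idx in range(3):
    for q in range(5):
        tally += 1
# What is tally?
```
Trace:
  tally=0
  tally=1, idx=0, q=0
  tally=2, idx=0, q=1
  tally=3, idx=0, q=2
  tally=4, idx=0, q=3
  tally=5, idx=0, q=4
  tally=6, idx=1, q=0
  tally=7, idx=1, q=1
  tally=8, idx=1, q=2
  tally=9, idx=1, q=3
  tally=10, idx=1, q=4
  tally=11, idx=2, q=0
  tally=12, idx=2, q=1
  tally=13, idx=2, q=2
  tally=14, idx=2, q=3
  tally=15, idx=2, q=4

Final answer: 15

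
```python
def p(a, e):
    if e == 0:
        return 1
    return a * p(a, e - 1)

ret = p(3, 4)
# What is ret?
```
Call trace:
p(a=3, e=4)
  p(a=3, e=3)
    p(a=3, e=2)
      p(a=3, e=1)
        p(a=3, e=0)
        -> return 1
      -> return 3
    -> return 9
  -> return 27
-> return 81

Final answer: 81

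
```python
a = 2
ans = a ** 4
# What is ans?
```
Trace:
  a=2
  a=2, ans=16

Final answer: 16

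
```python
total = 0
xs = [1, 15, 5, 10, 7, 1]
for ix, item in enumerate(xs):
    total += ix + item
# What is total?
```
Trace:
  total=0
  total=1, ix=0, item=1
  total=17, ix=1, item=15
  total=24, ix=2, item=5
  total=37, ix=3, item=10
  total=48, ix=4, item=7
  total=54, ix=5, item=1

Final answer: 54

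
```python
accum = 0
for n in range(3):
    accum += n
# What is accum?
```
Trace:
  accum=0
  accum=0, n=0
  accum=1, n=1
  accum=3, n=2

Final answer: 3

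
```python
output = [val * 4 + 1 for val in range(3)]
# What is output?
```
Trace:
  val=0
  val=1
  val=2
  output=[1, 5, 9]

Final answer: [1, 5, 9]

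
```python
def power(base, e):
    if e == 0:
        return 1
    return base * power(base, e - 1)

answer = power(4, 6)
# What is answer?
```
Call trace:
power(base=4, e=6)
  power(base=4, e=5)
    power(base=4, e=4)
      power(base=4, e=3)
        power(base=4, e=2)
          power(base=4, e=1)
            power(base=4, e=0)
            -> return 1
          -> return 4
        -> return 16
      -> return 64
    -> return 256
  -> return 1024
-> return 4096

Final answer: 4096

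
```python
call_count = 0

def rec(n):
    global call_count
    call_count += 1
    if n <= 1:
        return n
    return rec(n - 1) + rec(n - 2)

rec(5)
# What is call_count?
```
Call trace (a repeated sub-call is expanded the first time; later identical calls just restate its return value):
rec(n=5)
  rec(n=4)
    rec(n=3)
      rec(n=2)
        rec(n=1)
        -> return 1
        rec(n=0)
        -> return 0
      -> return 1
      rec(n=1)
      -> return 1
    -> return 2
    rec(n=2) -> return 1  (same call as traced above)
  -> return 3
  rec(n=3) -> return 2  (same call as traced above)
-> return 5

call_count is incremented once per call, so count the calls in each subtree. Let C(n) = number of calls made by rec(n).
C(0) = C(1) = 1 (base case, no recursion); C(n) = 1 + C(n - 1) + C(n - 2) otherwise.
C(2) = 1 + C(1) + C(0) = 1 + 1 + 1 = 3
C(3) = 1 + C(2) + C(1) = 1 + 3 + 1 = 5
C(4) = 1 + C(3) + C(2) = 1 + 5 + 3 = 9
C(5) = 1 + C(4) + C(3) = 1 + 9 + 5 = 15
call_count = C(5) = 15

Final answer: 15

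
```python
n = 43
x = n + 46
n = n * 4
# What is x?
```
Trace:
  n=43
  n=43, x=89
  n=172, x=89

Final answer: 89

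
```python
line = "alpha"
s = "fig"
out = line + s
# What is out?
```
Trace:
  line='alpha'
  line='alpha', s='fig'
  line='alpha', s='fig', out='alphafig'

Final answer: 'alphafig'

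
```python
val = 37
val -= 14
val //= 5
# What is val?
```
Trace:
  val=37
  val=23
  val=4

Final answer: 4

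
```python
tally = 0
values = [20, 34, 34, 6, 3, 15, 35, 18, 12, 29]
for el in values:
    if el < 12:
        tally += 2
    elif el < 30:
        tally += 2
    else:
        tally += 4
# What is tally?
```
Trace:
  tally=0
  tally=2, el=20
  tally=6, el=34
  tally=10, el=34
  tally=12, el=6
  tally=14, el=3
  tally=16, el=15
  tally=20, el=35
  tally=22, el=18
  tally=24, el=12
  tally=26, el=29

Final answer: 26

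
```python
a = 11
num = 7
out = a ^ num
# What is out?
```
Trace:
  a=11
  a=11, num=7
  a=11, num=7, out=12

Final answer: 12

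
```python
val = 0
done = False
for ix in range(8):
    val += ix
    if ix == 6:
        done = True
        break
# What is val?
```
Trace:
  val=0
  val=0, done=False
  val=0, done=False, ix=0
  val=1, done=False, ix=1
  val=3, done=False, ix=2
  val=6, done=False, ix=3
  val=10, done=False, ix=4
  val=15, done=False, ix=5
  val=21, done=True, ix=6

Final answer: 21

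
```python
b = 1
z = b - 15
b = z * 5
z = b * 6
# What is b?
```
Trace:
  b=1
  b=1, z=-14
  b=-70, z=-14
  b=-70, z=-420

Final answer: -70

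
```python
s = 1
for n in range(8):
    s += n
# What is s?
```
Trace:
  s=1
  s=1, n=0
  s=2, n=1
  s=4, n=2
  s=7, n=3
  s=11, n=4
  s=16, n=5
  s=22, n=6
  s=29, n=7

Final answer: 29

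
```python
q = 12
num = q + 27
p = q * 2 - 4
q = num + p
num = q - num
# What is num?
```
Trace:
  q=12
  q=12, num=39
  q=12, num=39, p=20
  q=59, num=39, p=20
  q=59, num=20, p=20

Final answer: 20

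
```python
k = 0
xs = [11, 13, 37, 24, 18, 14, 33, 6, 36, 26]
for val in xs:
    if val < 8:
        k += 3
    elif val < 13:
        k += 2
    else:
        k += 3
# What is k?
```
Trace:
  k=0
  k=2, val=11
  k=5, val=13
  k=8, val=37
  k=11, val=24
  k=14, val=18
  k=17, val=14
  k=20, val=33
  k=23, val=6
  k=26, val=36
  k=29, val=26

Final answer: 29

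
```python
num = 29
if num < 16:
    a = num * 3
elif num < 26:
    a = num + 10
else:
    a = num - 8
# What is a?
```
Trace:
  num=29
  num=29, a=21

Final answer: 21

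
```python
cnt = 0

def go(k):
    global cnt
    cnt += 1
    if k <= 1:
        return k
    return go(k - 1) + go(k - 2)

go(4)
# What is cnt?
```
Call trace (a repeated sub-call is expanded the first time; later identical calls just restate its return value):
go(k=4)
  go(k=3)
    go(k=2)
      go(k=1)
      -> return 1
      go(k=0)
      -> return 0
    -> return 1
    go(k=1)
    -> return 1
  -> return 2
  go(k=2) -> return 1  (same call as traced above)
-> return 3

cnt is incremented once per call, so count the calls in each subtree. Let C(k) = number of calls made by go(k).
C(0) = C(1) = 1 (base case, no recursion); C(k) = 1 + C(k - 1) + C(k - 2) otherwise.
C(2) = 1 + C(1) + C(0) = 1 + 1 + 1 = 3
C(3) = 1 + C(2) + C(1) = 1 + 3 + 1 = 5
C(4) = 1 + C(3) + C(2) = 1 + 5 + 3 = 9
cnt = C(4) = 9

Final answer: 9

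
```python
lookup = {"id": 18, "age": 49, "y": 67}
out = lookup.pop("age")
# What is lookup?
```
Trace:
  lookup={'id': 18, 'age': 49, 'y': 67}
  lookup={'id': 18, 'y': 67}, out=49

Final answer: {'id': 18, 'y': 67}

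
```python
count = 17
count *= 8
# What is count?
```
Trace:
  count=17
  count=136

Final answer: 136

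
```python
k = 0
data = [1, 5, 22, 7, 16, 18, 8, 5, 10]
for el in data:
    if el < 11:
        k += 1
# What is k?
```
Trace:
  k=0
  k=1, el=1
  k=2, el=5
  k=2, el=22
  k=3, el=7
  k=3, el=16
  k=3, el=18
  k=4, el=8
  k=5, el=5
  k=6, el=10

Final answer: 6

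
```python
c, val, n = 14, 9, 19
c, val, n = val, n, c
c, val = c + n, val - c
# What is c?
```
Trace:
  c=14, val=9, n=19
  c=9, val=19, n=14
  c=23, val=10, n=14

Final answer: 23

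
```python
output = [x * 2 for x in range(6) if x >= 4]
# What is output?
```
Trace:
  x=0
  x=1
  x=2
  x=3
  x=4
  x=5
  output=[8, 10]

Final answer: [8, 10]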